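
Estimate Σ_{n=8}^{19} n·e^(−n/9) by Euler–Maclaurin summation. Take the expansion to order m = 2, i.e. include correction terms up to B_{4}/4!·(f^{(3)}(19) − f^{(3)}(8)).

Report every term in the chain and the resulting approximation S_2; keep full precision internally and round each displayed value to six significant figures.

S_2 ≈ 35.1621

The integral term ∫_8^19 x·e^(−x/9) dx = 32.3821.
Boundary: ½(f(8) + f(19)) = ½(3.28890 + 2.30096) = 2.79493.
Integral + boundary = 35.1771.
Correction k=1: B_{2}/2! · (f^{(1)}(19) − f^{(1)}(8)) = 1/12 · (-0.134559 − 0.0456791) = -0.0150199.
After k=1: 35.1621.
Correction k=2: B_{4}/4! · (f^{(3)}(19) − f^{(3)}(8)) = −1/720 · (0.00132898 − 0.0107149) = 1.30359e-05.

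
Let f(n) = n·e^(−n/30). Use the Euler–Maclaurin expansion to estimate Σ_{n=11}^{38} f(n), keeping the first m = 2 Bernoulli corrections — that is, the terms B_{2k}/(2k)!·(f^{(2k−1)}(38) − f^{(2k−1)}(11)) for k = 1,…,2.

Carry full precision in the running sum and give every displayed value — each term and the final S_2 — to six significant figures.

S_2 ≈ 286.753

The integral term ∫_11^38 x·e^(−x/30) dx = 277.631.
Boundary: ½(f(11) + f(38)) = ½(7.62345 + 10.7072) = 9.16534.
So far: 286.796.
Correction k=1: B_{2}/2! · (f^{(1)}(38) − f^{(1)}(11)) = 1/12 · (-0.0751385 − 0.438926) = -0.0428387.
Partial sum through k=1: 286.753.
Correction k=2: B_{4}/4! · (f^{(3)}(38) − f^{(3)}(11)) = −1/720 · (0.000542667 − 0.00202779) = 2.06266e-06.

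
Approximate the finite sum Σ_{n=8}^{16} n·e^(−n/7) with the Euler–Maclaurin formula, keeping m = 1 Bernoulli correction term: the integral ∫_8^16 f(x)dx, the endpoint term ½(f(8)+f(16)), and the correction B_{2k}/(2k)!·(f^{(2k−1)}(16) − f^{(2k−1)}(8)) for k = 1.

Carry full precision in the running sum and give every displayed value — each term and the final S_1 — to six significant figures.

S_1 ≈ 19.1934

The integral term ∫_8^16 x·e^(−x/7) dx = 17.1113.
Boundary: ½(f(8) + f(16)) = ½(2.55125 + 1.62722) = 2.08924.
So far: 19.2005.
k=1: B_{2}/(2)! × [f^{(1)}(16) − f^{(1)}(8)] = 1/12 × (-0.130759 − (-0.0455581)) = -0.00710007.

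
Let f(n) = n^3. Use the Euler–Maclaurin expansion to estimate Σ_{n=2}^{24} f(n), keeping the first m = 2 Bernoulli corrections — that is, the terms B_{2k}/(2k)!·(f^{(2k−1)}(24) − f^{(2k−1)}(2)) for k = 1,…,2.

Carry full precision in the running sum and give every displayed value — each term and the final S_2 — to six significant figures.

Integral: ∫_2^24 x^3 dx = 82940.0.
Boundary: ½(f(2) + f(24)) = ½(8.00000 + 13824.0) = 6916.00.
Running total after boundary: 89856.0.
Correction k=1: B_{2}/2! · (f^{(1)}(24) − f^{(1)}(2)) = 1/12 · (1728.00 − 12.0000) = 143.000.
After k=1: 89999.0.
Correction k=2: B_{4}/4! · (f^{(3)}(24) − f^{(3)}(2)) = −1/720 · (6.00000 − 6.00000) = 0.00000.

S_2 ≈ 89999.0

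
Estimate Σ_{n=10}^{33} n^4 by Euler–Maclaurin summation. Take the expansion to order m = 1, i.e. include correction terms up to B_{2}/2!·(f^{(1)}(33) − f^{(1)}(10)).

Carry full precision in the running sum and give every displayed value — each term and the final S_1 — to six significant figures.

S_1 ≈ 8.41668e+06

Integral: ∫_10^33 x^4 dx = 7.80708e+06.
Endpoint term: (f(10) + f(33))/2 = (10000.0 + 1.18592e+06)/2 = 597960.
Running total after boundary: 8.40504e+06.
Correction k=1: B_{2}/2! · (f^{(1)}(33) − f^{(1)}(10)) = 1/12 · (143748 − 4000.00) = 11645.7.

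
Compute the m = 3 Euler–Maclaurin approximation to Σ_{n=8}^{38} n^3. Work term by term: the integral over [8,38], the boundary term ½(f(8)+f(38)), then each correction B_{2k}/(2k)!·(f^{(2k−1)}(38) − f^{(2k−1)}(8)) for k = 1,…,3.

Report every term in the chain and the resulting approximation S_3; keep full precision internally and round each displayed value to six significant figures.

The integral term ∫_8^38 x^3 dx = 520260.
Boundary: ½(f(8) + f(38)) = ½(512.000 + 54872.0) = 27692.0.
Integral + boundary = 547952.
k=1: B_{2}/(2)! × [f^{(1)}(38) − f^{(1)}(8)] = 1/12 × (4332.00 − 192.000) = 345.000.
After k=1: 548297.
k=2: B_{4}/(4)! × [f^{(3)}(38) − f^{(3)}(8)] = −1/720 × (6.00000 − 6.00000) = 0.00000.
After k=2: 548297.
k=3: B_{6}/(6)! × [f^{(5)}(38) − f^{(5)}(8)] = 1/30240 × (0.00000 − 0.00000) = 0.00000.

S_3 ≈ 548297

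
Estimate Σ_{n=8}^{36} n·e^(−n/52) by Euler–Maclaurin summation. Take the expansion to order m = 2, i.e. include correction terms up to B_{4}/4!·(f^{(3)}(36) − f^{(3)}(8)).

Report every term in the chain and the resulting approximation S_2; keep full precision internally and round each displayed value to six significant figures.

S_2 ≈ 397.568

Integral: ∫_8^36 x·e^(−x/52) dx = 385.179.
Boundary: ½(f(8) + f(36)) = ½(6.85923 + 18.0151) = 12.4372.
Integral + boundary = 397.616.
k=1: B_{2}/(2)! × [f^{(1)}(36) − f^{(1)}(8)] = 1/12 × (0.153975 − 0.725496) = -0.0476267.
Partial sum through k=1: 397.568.
k=2: B_{4}/(4)! × [f^{(3)}(36) − f^{(3)}(8)] = −1/720 × (0.000427077 − 0.000902479) = 6.60281e-07.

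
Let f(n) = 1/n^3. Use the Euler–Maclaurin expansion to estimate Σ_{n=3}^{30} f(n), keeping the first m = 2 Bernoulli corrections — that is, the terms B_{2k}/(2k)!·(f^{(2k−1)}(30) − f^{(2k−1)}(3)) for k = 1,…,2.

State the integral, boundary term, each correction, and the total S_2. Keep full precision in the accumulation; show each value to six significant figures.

∫_3^30 1/x^3 dx evaluates to 0.0550000.
Endpoint term: (f(3) + f(30))/2 = (0.0370370 + 3.70370e-05)/2 = 0.0185370.
Integral + boundary = 0.0735370.
Order-1 term: 1/12 · (-3.70370e-06 − (-0.0370370)) = 0.00308611.
Running total after k=1: 0.0766231.
Order-2 term: −1/720 · (-8.23045e-08 − (-0.0823045)) = -0.000114312.

S_2 ≈ 0.0765088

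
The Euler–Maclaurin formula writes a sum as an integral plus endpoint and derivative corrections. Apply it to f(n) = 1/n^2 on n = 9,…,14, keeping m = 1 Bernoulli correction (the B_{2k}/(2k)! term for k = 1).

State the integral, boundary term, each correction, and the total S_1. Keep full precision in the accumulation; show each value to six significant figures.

S_1 ≈ 0.0485743

∫_9^14 1/x^2 dx evaluates to 0.0396825.
½[f(9) + f(14)] = ½[0.0123457 + 0.00510204] = 0.00872386.
Integral + boundary = 0.0484064.
Order-1 term: 1/12 · (-0.000728863 − (-0.00274348)) = 0.000167885.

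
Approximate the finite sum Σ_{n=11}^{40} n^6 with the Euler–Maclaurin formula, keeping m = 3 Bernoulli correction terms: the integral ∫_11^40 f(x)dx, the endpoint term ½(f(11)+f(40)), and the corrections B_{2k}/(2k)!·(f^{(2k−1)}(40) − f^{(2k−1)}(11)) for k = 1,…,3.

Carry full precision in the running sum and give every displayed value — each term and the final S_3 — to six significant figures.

The integral term ∫_11^40 x^6 dx = 2.34029e+10.
½[f(11) + f(40)] = ½[1.77156e+06 + 4.09600e+09] = 2.04889e+09.
So far: 2.54518e+10.
Order-1 term: 1/12 · (6.14400e+08 − 966306) = 5.11195e+07.
After k=1: 2.55029e+10.
Order-2 term: −1/720 · (7.68000e+06 − 159720) = -10444.8.
After k=2: 2.55029e+10.
Order-3 term: 1/30240 · (28800.0 − 7920.00) = 0.690476.

S_3 ≈ 2.55029e+10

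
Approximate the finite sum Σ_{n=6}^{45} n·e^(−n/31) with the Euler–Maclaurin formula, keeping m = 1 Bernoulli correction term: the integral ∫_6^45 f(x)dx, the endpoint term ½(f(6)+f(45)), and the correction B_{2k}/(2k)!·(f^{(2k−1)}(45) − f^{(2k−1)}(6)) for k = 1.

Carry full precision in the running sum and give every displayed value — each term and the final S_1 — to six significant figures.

The integral term ∫_6^45 x·e^(−x/31) dx = 393.405.
Endpoint term: (f(6) + f(45))/2 = (4.94418 + 10.5387)/2 = 7.74142.
Integral + boundary = 401.147.
Order-1 term: 1/12 · (-0.105764 − 0.664540) = -0.0641920.

S_1 ≈ 401.083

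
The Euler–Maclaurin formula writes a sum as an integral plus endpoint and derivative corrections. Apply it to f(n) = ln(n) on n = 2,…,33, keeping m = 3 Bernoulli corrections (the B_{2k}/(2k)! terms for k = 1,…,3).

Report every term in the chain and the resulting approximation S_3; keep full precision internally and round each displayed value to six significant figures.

S_3 ≈ 85.0545

The integral term ∫_2^33 ln(x) dx = 82.9985.
½[f(2) + f(33)] = ½[0.693147 + 3.49651] = 2.09483.
So far: 85.0933.
k=1: B_{2}/(2)! × [f^{(1)}(33) − f^{(1)}(2)] = 1/12 × (0.0303030 − 0.500000) = -0.0391414.
After k=1: 85.0541.
k=2: B_{4}/(4)! × [f^{(3)}(33) − f^{(3)}(2)] = −1/720 × (5.56529e-05 − 0.250000) = 0.000347145.
After k=2: 85.0545.
k=3: B_{6}/(6)! × [f^{(5)}(33) − f^{(5)}(2)] = 1/30240 × (6.13256e-07 − 0.750000) = -2.48016e-05.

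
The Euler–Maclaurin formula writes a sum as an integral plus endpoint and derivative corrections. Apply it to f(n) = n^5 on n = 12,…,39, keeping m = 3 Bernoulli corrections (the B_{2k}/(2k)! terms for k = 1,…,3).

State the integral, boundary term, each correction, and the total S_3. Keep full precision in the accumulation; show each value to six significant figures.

The integral term ∫_12^39 x^5 dx = 5.85960e+08.
Boundary: ½(f(12) + f(39)) = ½(248832 + 9.02242e+07) = 4.52365e+07.
Running total after boundary: 6.31196e+08.
Correction k=1: B_{2}/2! · (f^{(1)}(39) − f^{(1)}(12)) = 1/12 · (1.15672e+07 − 103680) = 955294.
Running total after k=1: 6.32151e+08.
Correction k=2: B_{4}/4! · (f^{(3)}(39) − f^{(3)}(12)) = −1/720 · (91260.0 − 8640.00) = -114.750.
Running total after k=2: 6.32151e+08.
Correction k=3: B_{6}/6! · (f^{(5)}(39) − f^{(5)}(12)) = 1/30240 · (120.000 − 120.000) = 0.00000.

S_3 ≈ 6.32151e+08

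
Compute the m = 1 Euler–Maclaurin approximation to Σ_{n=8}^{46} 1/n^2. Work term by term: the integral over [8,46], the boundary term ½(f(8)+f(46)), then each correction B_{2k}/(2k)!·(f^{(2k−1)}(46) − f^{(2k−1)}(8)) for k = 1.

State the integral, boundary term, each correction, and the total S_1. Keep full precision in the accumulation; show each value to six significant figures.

Integral: ∫_8^46 1/x^2 dx = 0.103261.
Endpoint term: (f(8) + f(46))/2 = (0.0156250 + 0.000472590)/2 = 0.00804879.
Integral + boundary = 0.111310.
k=1: B_{2}/(2)! × [f^{(1)}(46) − f^{(1)}(8)] = 1/12 × (-2.05474e-05 − (-0.00390625)) = 0.000323809.

S_1 ≈ 0.111633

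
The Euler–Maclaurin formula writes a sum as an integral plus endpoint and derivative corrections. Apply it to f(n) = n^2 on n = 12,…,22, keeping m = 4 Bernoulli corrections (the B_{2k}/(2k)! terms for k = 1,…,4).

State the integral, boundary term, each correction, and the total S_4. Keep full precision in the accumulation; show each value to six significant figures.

The integral term ∫_12^22 x^2 dx = 2973.33.
½[f(12) + f(22)] = ½[144.000 + 484.000] = 314.000.
So far: 3287.33.
Correction k=1: B_{2}/2! · (f^{(1)}(22) − f^{(1)}(12)) = 1/12 · (44.0000 − 24.0000) = 1.66667.
After k=1: 3289.00.
Correction k=2: B_{4}/4! · (f^{(3)}(22) − f^{(3)}(12)) = −1/720 · (0.00000 − 0.00000) = 0.00000.
After k=2: 3289.00.
Correction k=3: B_{6}/6! · (f^{(5)}(22) − f^{(5)}(12)) = 1/30240 · (0.00000 − 0.00000) = 0.00000.
After k=3: 3289.00.
Correction k=4: B_{8}/8! · (f^{(7)}(22) − f^{(7)}(12)) = −1/1209600 · (0.00000 − 0.00000) = 0.00000.

S_4 ≈ 3289.00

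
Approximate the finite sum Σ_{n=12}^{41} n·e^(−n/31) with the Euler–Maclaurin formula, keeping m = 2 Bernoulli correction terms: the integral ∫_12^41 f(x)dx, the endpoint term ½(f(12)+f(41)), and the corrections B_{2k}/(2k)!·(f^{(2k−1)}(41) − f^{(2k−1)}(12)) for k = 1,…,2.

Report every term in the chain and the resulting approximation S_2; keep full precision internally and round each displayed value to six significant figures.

∫_12^41 x·e^(−x/31) dx evaluates to 310.432.
Endpoint term: (f(12) + f(41))/2 = (8.14830 + 10.9243)/2 = 9.53631.
Running total after boundary: 319.968.
Order-1 term: 1/12 · (-0.0859506 − 0.416177) = -0.0418440.
Running total after k=1: 319.926.
Order-2 term: −1/720 · (0.000465081 − 0.00184623) = 1.91826e-06.

S_2 ≈ 319.926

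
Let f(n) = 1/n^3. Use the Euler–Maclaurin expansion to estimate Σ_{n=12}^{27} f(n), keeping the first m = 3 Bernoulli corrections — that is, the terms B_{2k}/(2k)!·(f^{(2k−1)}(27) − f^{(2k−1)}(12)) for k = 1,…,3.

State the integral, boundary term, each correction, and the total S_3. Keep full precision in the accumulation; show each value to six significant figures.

∫_12^27 1/x^3 dx evaluates to 0.00278635.
½[f(12) + f(27)] = ½[0.000578704 + 5.08053e-05] = 0.000314754.
Running total after boundary: 0.00310111.
Correction k=1: B_{2}/2! · (f^{(1)}(27) − f^{(1)}(12)) = 1/12 · (-5.64503e-06 − (-0.000144676)) = 1.15859e-05.
Partial sum through k=1: 0.00311269.
Correction k=2: B_{4}/4! · (f^{(3)}(27) − f^{(3)}(12)) = −1/720 · (-1.54870e-07 − (-2.00939e-05)) = -2.76931e-08.
Partial sum through k=2: 0.00311266.
Correction k=3: B_{6}/6! · (f^{(5)}(27) − f^{(5)}(12)) = 1/30240 · (-8.92258e-09 − (-5.86071e-06)) = 1.93512e-10.

S_3 ≈ 0.00311266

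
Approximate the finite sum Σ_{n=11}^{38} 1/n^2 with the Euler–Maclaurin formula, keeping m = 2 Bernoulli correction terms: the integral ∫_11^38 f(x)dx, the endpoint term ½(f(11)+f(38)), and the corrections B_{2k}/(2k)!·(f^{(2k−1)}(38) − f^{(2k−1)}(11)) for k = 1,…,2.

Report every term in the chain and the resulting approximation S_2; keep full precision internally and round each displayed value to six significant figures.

Integral: ∫_11^38 1/x^2 dx = 0.0645933.
½[f(11) + f(38)] = ½[0.00826446 + 0.000692521] = 0.00447849.
Integral + boundary = 0.0690718.
Correction k=1: B_{2}/2! · (f^{(1)}(38) − f^{(1)}(11)) = 1/12 · (-3.64485e-05 − (-0.00150263)) = 0.000122182.
Partial sum through k=1: 0.0691940.
Correction k=2: B_{4}/4! · (f^{(3)}(38) − f^{(3)}(11)) = −1/720 · (-3.02896e-07 − (-0.000149021)) = -2.06553e-07.

S_2 ≈ 0.0691938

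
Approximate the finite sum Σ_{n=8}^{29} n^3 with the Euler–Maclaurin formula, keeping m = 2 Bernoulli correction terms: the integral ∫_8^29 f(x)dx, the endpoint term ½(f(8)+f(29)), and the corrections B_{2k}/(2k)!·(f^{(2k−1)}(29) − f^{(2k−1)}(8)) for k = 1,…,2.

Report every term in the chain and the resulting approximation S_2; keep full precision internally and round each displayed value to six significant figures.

Integral: ∫_8^29 x^3 dx = 175796.
½[f(8) + f(29)] = ½[512.000 + 24389.0] = 12450.5.
Integral + boundary = 188247.
k=1: B_{2}/(2)! × [f^{(1)}(29) − f^{(1)}(8)] = 1/12 × (2523.00 − 192.000) = 194.250.
Partial sum through k=1: 188441.
k=2: B_{4}/(4)! × [f^{(3)}(29) − f^{(3)}(8)] = −1/720 × (6.00000 − 6.00000) = 0.00000.

S_2 ≈ 188441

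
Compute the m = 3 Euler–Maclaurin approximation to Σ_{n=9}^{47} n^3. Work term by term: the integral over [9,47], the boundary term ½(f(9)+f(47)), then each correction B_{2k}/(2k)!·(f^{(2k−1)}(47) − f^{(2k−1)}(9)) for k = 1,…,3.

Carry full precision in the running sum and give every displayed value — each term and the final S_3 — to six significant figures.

S_3 ≈ 1.27109e+06

The integral term ∫_9^47 x^3 dx = 1.21828e+06.
Endpoint term: (f(9) + f(47))/2 = (729.000 + 103823)/2 = 52276.0.
Running total after boundary: 1.27056e+06.
Order-1 term: 1/12 · (6627.00 − 243.000) = 532.000.
Running total after k=1: 1.27109e+06.
Order-2 term: −1/720 · (6.00000 − 6.00000) = 0.00000.
Running total after k=2: 1.27109e+06.
Order-3 term: 1/30240 · (0.00000 − 0.00000) = 0.00000.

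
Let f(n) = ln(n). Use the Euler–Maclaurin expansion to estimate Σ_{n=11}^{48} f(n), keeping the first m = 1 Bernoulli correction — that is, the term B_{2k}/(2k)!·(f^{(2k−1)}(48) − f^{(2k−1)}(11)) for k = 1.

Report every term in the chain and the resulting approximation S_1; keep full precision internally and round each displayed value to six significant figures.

∫_11^48 ln(x) dx evaluates to 122.441.
½[f(11) + f(48)] = ½[2.39790 + 3.87120] = 3.13455.
Integral + boundary = 125.575.
Order-1 term: 1/12 · (0.0208333 − 0.0909091) = -0.00583965.

S_1 ≈ 125.570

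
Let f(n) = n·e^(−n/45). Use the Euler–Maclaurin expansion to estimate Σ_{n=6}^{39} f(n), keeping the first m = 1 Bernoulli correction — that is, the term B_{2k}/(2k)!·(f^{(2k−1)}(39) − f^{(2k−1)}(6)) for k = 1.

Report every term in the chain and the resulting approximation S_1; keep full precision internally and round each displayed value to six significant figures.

S_1 ≈ 430.362

Integral: ∫_6^39 x·e^(−x/45) dx = 419.598.
Boundary: ½(f(6) + f(39)) = ½(5.25104 + 16.3937) = 10.8224.
Running total after boundary: 430.421.
k=1: B_{2}/(2)! × [f^{(1)}(39) − f^{(1)}(6)] = 1/12 × (0.0560467 − 0.758484) = -0.0585364.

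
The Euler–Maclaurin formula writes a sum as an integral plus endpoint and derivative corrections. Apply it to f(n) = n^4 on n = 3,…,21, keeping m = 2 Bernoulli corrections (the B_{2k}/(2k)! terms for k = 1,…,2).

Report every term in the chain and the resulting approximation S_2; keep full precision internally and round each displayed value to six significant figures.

The integral term ∫_3^21 x^4 dx = 816772.
Endpoint term: (f(3) + f(21))/2 = (81.0000 + 194481)/2 = 97281.0.
Integral + boundary = 914053.
Order-1 term: 1/12 · (37044.0 − 108.000) = 3078.00.
After k=1: 917131.
Order-2 term: −1/720 · (504.000 − 72.0000) = -0.600000.

S_2 ≈ 917130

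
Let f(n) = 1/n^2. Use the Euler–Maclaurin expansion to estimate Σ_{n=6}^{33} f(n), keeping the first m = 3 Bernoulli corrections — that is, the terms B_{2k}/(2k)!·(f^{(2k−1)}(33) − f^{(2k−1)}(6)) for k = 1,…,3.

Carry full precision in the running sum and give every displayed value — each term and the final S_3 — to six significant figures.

S_3 ≈ 0.151474

The integral term ∫_6^33 1/x^2 dx = 0.136364.
Endpoint term: (f(6) + f(33))/2 = (0.0277778 + 0.000918274)/2 = 0.0143480.
So far: 0.150712.
k=1: B_{2}/(2)! × [f^{(1)}(33) − f^{(1)}(6)] = 1/12 × (-5.56529e-05 − (-0.00925926)) = 0.000766967.
Partial sum through k=1: 0.151479.
k=2: B_{4}/(4)! × [f^{(3)}(33) − f^{(3)}(6)] = −1/720 × (-6.13256e-07 − (-0.00308642)) = -4.28584e-06.
Partial sum through k=2: 0.151474.
k=3: B_{6}/(6)! × [f^{(5)}(33) − f^{(5)}(6)] = 1/30240 × (-1.68941e-08 − (-0.00257202)) = 8.50529e-08.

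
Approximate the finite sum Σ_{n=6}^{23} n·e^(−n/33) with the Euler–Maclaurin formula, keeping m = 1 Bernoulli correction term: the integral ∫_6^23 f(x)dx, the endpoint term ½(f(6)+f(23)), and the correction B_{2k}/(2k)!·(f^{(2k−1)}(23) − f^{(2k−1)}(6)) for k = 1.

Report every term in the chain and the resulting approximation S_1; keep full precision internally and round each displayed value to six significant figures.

Integral: ∫_6^23 x·e^(−x/33) dx = 152.565.
Endpoint term: (f(6) + f(23))/2 = (5.00252 + 11.4561)/2 = 8.22932.
So far: 160.795.
k=1: B_{2}/(2)! × [f^{(1)}(23) − f^{(1)}(6)] = 1/12 × (0.150937 − 0.682161) = -0.0442687.

S_1 ≈ 160.750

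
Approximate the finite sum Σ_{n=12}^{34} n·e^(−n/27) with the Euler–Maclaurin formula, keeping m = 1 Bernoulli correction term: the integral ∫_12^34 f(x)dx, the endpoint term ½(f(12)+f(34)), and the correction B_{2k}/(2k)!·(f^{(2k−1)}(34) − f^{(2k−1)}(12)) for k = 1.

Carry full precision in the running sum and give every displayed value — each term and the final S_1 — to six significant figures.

∫_12^34 x·e^(−x/27) dx evaluates to 207.639.
Endpoint term: (f(12) + f(34))/2 = (7.69416 + 9.65138)/2 = 8.67277.
So far: 216.311.
k=1: B_{2}/(2)! × [f^{(1)}(34) − f^{(1)}(12)] = 1/12 × (-0.0735944 − 0.356211) = -0.0358171.

S_1 ≈ 216.276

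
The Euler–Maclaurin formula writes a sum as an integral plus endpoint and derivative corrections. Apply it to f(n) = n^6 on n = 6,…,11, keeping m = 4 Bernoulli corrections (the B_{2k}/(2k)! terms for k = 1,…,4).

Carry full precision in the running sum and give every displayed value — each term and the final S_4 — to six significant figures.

S_4 ≈ 3.72945e+06

Integral: ∫_6^11 x^6 dx = 2.74389e+06.
Boundary: ½(f(6) + f(11)) = ½(46656.0 + 1.77156e+06) = 909108.
So far: 3.65300e+06.
k=1: B_{2}/(2)! × [f^{(1)}(11) − f^{(1)}(6)] = 1/12 × (966306 − 46656.0) = 76637.5.
After k=1: 3.72964e+06.
k=2: B_{4}/(4)! × [f^{(3)}(11) − f^{(3)}(6)] = −1/720 × (159720 − 25920.0) = -185.833.
After k=2: 3.72945e+06.
k=3: B_{6}/(6)! × [f^{(5)}(11) − f^{(5)}(6)] = 1/30240 × (7920.00 − 4320.00) = 0.119048.
After k=3: 3.72945e+06.
k=4: B_{8}/(8)! × [f^{(7)}(11) − f^{(7)}(6)] = −1/1209600 × (0.00000 − 0.00000) = 0.00000.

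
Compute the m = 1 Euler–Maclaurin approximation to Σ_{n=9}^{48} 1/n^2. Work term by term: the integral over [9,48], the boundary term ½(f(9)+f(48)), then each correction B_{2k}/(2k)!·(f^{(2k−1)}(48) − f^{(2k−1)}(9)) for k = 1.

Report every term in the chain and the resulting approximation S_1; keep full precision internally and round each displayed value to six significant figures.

S_1 ≈ 0.0968947

Integral: ∫_9^48 1/x^2 dx = 0.0902778.
½[f(9) + f(48)] = ½[0.0123457 + 0.000434028] = 0.00638985.
Integral + boundary = 0.0966676.
Correction k=1: B_{2}/2! · (f^{(1)}(48) − f^{(1)}(9)) = 1/12 · (-1.80845e-05 − (-0.00274348)) = 0.000227117.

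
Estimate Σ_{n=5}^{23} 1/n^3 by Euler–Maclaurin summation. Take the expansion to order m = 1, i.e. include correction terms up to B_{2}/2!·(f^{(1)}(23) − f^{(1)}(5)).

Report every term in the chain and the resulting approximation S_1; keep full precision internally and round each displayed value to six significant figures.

∫_5^23 1/x^3 dx evaluates to 0.0190548.
Endpoint term: (f(5) + f(23))/2 = (0.00800000 + 8.21895e-05)/2 = 0.00404109.
Running total after boundary: 0.0230959.
k=1: B_{2}/(2)! × [f^{(1)}(23) − f^{(1)}(5)] = 1/12 × (-1.07204e-05 − (-0.00480000)) = 0.000399107.

S_1 ≈ 0.0234950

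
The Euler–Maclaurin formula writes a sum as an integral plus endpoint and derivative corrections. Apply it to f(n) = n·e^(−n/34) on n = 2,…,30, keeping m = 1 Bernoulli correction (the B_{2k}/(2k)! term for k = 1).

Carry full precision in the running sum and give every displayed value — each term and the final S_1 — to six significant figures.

S_1 ≈ 260.710

The integral term ∫_2^30 x·e^(−x/34) dx = 253.630.
½[f(2) + f(30)] = ½[1.88575 + 12.4142] = 7.14999.
So far: 260.780.
k=1: B_{2}/(2)! × [f^{(1)}(30) − f^{(1)}(2)] = 1/12 × (0.0486833 − 0.887410) = -0.0698939.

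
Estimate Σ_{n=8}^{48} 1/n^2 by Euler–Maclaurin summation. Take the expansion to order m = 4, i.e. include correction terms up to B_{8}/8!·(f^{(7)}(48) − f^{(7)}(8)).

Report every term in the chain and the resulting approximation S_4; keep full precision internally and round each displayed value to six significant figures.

∫_8^48 1/x^2 dx evaluates to 0.104167.
Endpoint term: (f(8) + f(48))/2 = (0.0156250 + 0.000434028)/2 = 0.00802951.
Running total after boundary: 0.112196.
k=1: B_{2}/(2)! × [f^{(1)}(48) − f^{(1)}(8)] = 1/12 × (-1.80845e-05 − (-0.00390625)) = 0.000324014.
Running total after k=1: 0.112520.
k=2: B_{4}/(4)! × [f^{(3)}(48) − f^{(3)}(8)] = −1/720 × (-9.41901e-08 − (-0.000732422)) = -1.01712e-06.
Running total after k=2: 0.112519.
k=3: B_{6}/(6)! × [f^{(5)}(48) − f^{(5)}(8)] = 1/30240 × (-1.22643e-09 − (-0.000343323)) = 1.13532e-08.
Running total after k=3: 0.112519.
k=4: B_{8}/(8)! × [f^{(7)}(48) − f^{(7)}(8)] = −1/1209600 × (-2.98091e-11 − (-0.000300407)) = -2.48353e-10.

S_4 ≈ 0.112519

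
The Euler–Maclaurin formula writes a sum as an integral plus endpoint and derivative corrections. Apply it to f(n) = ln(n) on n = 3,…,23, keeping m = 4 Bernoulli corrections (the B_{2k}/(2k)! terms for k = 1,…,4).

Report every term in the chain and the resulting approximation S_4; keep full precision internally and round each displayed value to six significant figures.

∫_3^23 ln(x) dx evaluates to 48.8205.
Boundary: ½(f(3) + f(23)) = ½(1.09861 + 3.13549) = 2.11705.
So far: 50.9376.
Correction k=1: B_{2}/2! · (f^{(1)}(23) − f^{(1)}(3)) = 1/12 · (0.0434783 − 0.333333) = -0.0241546.
After k=1: 50.9134.
Correction k=2: B_{4}/4! · (f^{(3)}(23) − f^{(3)}(3)) = −1/720 · (0.000164379 − 0.0740741) = 0.000102652.
After k=2: 50.9135.
Correction k=3: B_{6}/6! · (f^{(5)}(23) − f^{(5)}(3)) = 1/30240 · (3.72883e-06 − 0.0987654) = -3.26593e-06.
After k=3: 50.9135.
Correction k=4: B_{8}/8! · (f^{(7)}(23) − f^{(7)}(3)) = −1/1209600 · (2.11465e-07 − 0.329218) = 2.72171e-07.

S_4 ≈ 50.9135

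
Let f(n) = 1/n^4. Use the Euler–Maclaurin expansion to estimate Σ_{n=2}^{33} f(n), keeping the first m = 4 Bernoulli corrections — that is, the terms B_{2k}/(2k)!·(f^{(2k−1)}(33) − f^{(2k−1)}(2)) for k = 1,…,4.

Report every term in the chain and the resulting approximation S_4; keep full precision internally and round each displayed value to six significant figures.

Integral: ∫_2^33 1/x^4 dx = 0.0416574.
Endpoint term: (f(2) + f(33))/2 = (0.0625000 + 8.43226e-07)/2 = 0.0312504.
So far: 0.0729078.
Order-1 term: 1/12 · (-1.02209e-07 − (-0.125000)) = 0.0104167.
Running total after k=1: 0.0833245.
Order-2 term: −1/720 · (-2.81568e-09 − (-0.937500)) = -0.00130208.
Running total after k=2: 0.0820224.
Order-3 term: 1/30240 · (-1.44792e-10 − (-13.1250)) = 0.000434028.
Running total after k=3: 0.0824564.
Order-4 term: −1/1209600 · (-1.19663e-11 − (-295.312)) = -0.000244141.

S_4 ≈ 0.0822123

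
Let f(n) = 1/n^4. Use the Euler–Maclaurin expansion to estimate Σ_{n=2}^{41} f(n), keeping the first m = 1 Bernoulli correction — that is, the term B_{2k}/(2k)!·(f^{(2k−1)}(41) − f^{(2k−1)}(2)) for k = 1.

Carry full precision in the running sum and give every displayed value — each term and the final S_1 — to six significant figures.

The integral term ∫_2^41 1/x^4 dx = 0.0416618.
Endpoint term: (f(2) + f(41))/2 = (0.0625000 + 3.53887e-07)/2 = 0.0312502.
Integral + boundary = 0.0729120.
Order-1 term: 1/12 · (-3.45256e-08 − (-0.125000)) = 0.0104167.

S_1 ≈ 0.0833287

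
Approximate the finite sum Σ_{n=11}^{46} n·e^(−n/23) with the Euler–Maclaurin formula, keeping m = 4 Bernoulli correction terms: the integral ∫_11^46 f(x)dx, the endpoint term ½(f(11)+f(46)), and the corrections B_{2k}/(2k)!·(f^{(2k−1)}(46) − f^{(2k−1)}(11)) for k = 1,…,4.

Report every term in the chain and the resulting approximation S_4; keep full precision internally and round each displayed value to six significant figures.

S_4 ≈ 276.438

Integral: ∫_11^46 x·e^(−x/23) dx = 269.954.
Endpoint term: (f(11) + f(46))/2 = (6.81847 + 6.22542)/2 = 6.52194.
Integral + boundary = 276.476.
k=1: B_{2}/(2)! × [f^{(1)}(46) − f^{(1)}(11)] = 1/12 × (-0.135335 − 0.323405) = -0.0382284.
Running total after k=1: 276.438.
k=2: B_{4}/(4)! × [f^{(3)}(46) − f^{(3)}(11)] = −1/720 × (0.000255832 − 0.00295487) = 3.74866e-06.
Running total after k=2: 276.438.
k=3: B_{6}/(6)! × [f^{(5)}(46) − f^{(5)}(11)] = 1/30240 × (1.45084e-06 − 1.00159e-05) = -2.83235e-10.
Running total after k=3: 276.438.
k=4: B_{8}/(8)! × [f^{(7)}(46) − f^{(7)}(11)] = −1/1209600 × (4.57103e-09 − 2.73080e-08) = 1.87971e-14.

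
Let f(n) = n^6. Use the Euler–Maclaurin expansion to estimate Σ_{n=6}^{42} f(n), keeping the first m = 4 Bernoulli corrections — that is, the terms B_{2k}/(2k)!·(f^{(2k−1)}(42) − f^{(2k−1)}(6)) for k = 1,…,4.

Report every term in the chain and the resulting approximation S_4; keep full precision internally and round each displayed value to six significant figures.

S_4 ≈ 3.57440e+10

∫_6^42 x^6 dx evaluates to 3.29342e+10.
Endpoint term: (f(6) + f(42))/2 = (46656.0 + 5.48903e+09)/2 = 2.74454e+09.
Integral + boundary = 3.56787e+10.
Order-1 term: 1/12 · (7.84147e+08 − 46656.0) = 6.53417e+07.
After k=1: 3.57440e+10.
Order-2 term: −1/720 · (8.89056e+06 − 25920.0) = -12312.0.
After k=2: 3.57440e+10.
Order-3 term: 1/30240 · (30240.0 − 4320.00) = 0.857143.
After k=3: 3.57440e+10.
Order-4 term: −1/1209600 · (0.00000 − 0.00000) = 0.00000.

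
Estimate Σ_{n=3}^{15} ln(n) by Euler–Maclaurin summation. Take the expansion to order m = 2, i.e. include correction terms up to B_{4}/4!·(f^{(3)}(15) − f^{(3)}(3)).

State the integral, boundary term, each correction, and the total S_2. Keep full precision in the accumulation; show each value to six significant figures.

S_2 ≈ 27.2061

∫_3^15 ln(x) dx evaluates to 25.3249.
Endpoint term: (f(3) + f(15))/2 = (1.09861 + 2.70805)/2 = 1.90333.
Running total after boundary: 27.2282.
Order-1 term: 1/12 · (0.0666667 − 0.333333) = -0.0222222.
Partial sum through k=1: 27.2060.
Order-2 term: −1/720 · (0.000592593 − 0.0740741) = 0.000102058.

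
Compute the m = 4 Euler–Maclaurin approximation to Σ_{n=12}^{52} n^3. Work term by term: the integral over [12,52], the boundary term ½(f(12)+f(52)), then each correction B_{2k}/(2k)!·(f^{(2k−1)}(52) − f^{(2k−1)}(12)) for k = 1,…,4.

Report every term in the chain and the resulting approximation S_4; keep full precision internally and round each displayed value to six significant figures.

S_4 ≈ 1.89453e+06

The integral term ∫_12^52 x^3 dx = 1.82272e+06.
Boundary: ½(f(12) + f(52)) = ½(1728.00 + 140608) = 71168.0.
Integral + boundary = 1.89389e+06.
k=1: B_{2}/(2)! × [f^{(1)}(52) − f^{(1)}(12)] = 1/12 × (8112.00 − 432.000) = 640.000.
Partial sum through k=1: 1.89453e+06.
k=2: B_{4}/(4)! × [f^{(3)}(52) − f^{(3)}(12)] = −1/720 × (6.00000 − 6.00000) = 0.00000.
Partial sum through k=2: 1.89453e+06.
k=3: B_{6}/(6)! × [f^{(5)}(52) − f^{(5)}(12)] = 1/30240 × (0.00000 − 0.00000) = 0.00000.
Partial sum through k=3: 1.89453e+06.
k=4: B_{8}/(8)! × [f^{(7)}(52) − f^{(7)}(12)] = −1/1209600 × (0.00000 − 0.00000) = 0.00000.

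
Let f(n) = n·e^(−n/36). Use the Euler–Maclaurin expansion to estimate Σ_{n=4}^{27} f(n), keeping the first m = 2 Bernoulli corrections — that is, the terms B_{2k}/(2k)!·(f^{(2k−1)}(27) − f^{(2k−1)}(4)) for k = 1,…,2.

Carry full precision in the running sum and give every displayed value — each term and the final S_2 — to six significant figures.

∫_4^27 x·e^(−x/36) dx evaluates to 217.241.
½[f(4) + f(27)] = ½[3.57936 + 12.7539] = 8.16663.
Running total after boundary: 225.408.
k=1: B_{2}/(2)! × [f^{(1)}(27) − f^{(1)}(4)] = 1/12 × (0.118092 − 0.795413) = -0.0564434.
Partial sum through k=1: 225.351.
k=2: B_{4}/(4)! × [f^{(3)}(27) − f^{(3)}(4)] = −1/720 × (0.000820081 − 0.00199467) = 1.63137e-06.

S_2 ≈ 225.351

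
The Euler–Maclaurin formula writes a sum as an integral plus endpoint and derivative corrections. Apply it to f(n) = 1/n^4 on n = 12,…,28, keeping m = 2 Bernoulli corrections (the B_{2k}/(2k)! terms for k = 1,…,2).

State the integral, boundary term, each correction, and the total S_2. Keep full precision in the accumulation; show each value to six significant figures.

S_2 ≈ 0.000203958

Integral: ∫_12^28 1/x^4 dx = 0.000177717.
Boundary: ½(f(12) + f(28)) = ½(4.82253e-05 + 1.62693e-06) = 2.49261e-05.
So far: 0.000202643.
Correction k=1: B_{2}/2! · (f^{(1)}(28) − f^{(1)}(12)) = 1/12 · (-2.32418e-07 − (-1.60751e-05)) = 1.32022e-06.
After k=1: 0.000203963.
Correction k=2: B_{4}/4! · (f^{(3)}(28) − f^{(3)}(12)) = −1/720 · (-8.89355e-09 − (-3.34898e-06)) = -4.63901e-09.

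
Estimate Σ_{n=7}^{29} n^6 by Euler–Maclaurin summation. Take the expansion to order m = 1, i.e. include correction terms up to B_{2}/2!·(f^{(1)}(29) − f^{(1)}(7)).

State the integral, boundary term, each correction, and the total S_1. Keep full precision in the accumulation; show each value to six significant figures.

S_1 ≈ 2.77187e+09

The integral term ∫_7^29 x^6 dx = 2.46415e+09.
½[f(7) + f(29)] = ½[117649 + 5.94823e+08] = 2.97470e+08.
Running total after boundary: 2.76162e+09.
Order-1 term: 1/12 · (1.23067e+08 − 100842) = 1.02472e+07.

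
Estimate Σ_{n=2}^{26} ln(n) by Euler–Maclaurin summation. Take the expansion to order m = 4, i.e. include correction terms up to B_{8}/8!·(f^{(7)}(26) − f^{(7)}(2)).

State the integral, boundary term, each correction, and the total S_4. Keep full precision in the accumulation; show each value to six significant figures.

S_4 ≈ 61.2617

The integral term ∫_2^26 ln(x) dx = 59.3242.
½[f(2) + f(26)] = ½[0.693147 + 3.25810] = 1.97562.
So far: 61.2998.
Correction k=1: B_{2}/2! · (f^{(1)}(26) − f^{(1)}(2)) = 1/12 · (0.0384615 − 0.500000) = -0.0384615.
Partial sum through k=1: 61.2614.
Correction k=2: B_{4}/4! · (f^{(3)}(26) − f^{(3)}(2)) = −1/720 · (0.000113792 − 0.250000) = 0.000347064.
Partial sum through k=2: 61.2617.
Correction k=3: B_{6}/6! · (f^{(5)}(26) − f^{(5)}(2)) = 1/30240 · (2.01997e-06 − 0.750000) = -2.48015e-05.
Partial sum through k=3: 61.2617.
Correction k=4: B_{8}/8! · (f^{(7)}(26) − f^{(7)}(2)) = −1/1209600 · (8.96436e-08 − 5.62500) = 4.65030e-06.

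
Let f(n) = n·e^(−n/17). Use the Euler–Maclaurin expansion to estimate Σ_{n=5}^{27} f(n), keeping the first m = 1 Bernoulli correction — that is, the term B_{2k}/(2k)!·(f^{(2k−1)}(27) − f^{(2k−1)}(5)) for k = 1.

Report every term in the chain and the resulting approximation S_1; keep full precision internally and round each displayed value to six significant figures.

∫_5^27 x·e^(−x/17) dx evaluates to 125.895.
Boundary: ½(f(5) + f(27)) = ½(3.72594 + 5.51572) = 4.62083.
Integral + boundary = 130.516.
Correction k=1: B_{2}/2! · (f^{(1)}(27) − f^{(1)}(5)) = 1/12 · (-0.120168 − 0.526016) = -0.0538486.

S_1 ≈ 130.462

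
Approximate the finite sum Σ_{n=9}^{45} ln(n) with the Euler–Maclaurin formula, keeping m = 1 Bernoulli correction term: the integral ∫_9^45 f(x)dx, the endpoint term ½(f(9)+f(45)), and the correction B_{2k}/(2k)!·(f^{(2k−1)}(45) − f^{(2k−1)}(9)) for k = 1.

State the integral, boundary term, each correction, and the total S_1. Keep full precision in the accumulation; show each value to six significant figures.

S_1 ≈ 118.519

∫_9^45 ln(x) dx evaluates to 115.525.
Endpoint term: (f(9) + f(45))/2 = (2.19722 + 3.80666)/2 = 3.00194.
Integral + boundary = 118.527.
Order-1 term: 1/12 · (0.0222222 − 0.111111) = -0.00740741.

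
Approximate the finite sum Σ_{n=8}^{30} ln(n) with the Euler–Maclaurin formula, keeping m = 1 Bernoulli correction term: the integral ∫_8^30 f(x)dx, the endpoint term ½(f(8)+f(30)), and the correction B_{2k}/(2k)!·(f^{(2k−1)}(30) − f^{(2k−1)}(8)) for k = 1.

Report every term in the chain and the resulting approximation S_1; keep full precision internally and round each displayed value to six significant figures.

S_1 ≈ 66.1331

The integral term ∫_8^30 ln(x) dx = 63.4004.
½[f(8) + f(30)] = ½[2.07944 + 3.40120] = 2.74032.
Running total after boundary: 66.1407.
k=1: B_{2}/(2)! × [f^{(1)}(30) − f^{(1)}(8)] = 1/12 × (0.0333333 − 0.125000) = -0.00763889.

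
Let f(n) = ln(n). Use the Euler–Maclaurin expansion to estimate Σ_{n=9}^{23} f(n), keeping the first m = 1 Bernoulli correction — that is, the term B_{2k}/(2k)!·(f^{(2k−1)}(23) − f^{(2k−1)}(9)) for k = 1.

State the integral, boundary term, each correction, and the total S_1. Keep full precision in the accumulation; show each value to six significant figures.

Integral: ∫_9^23 ln(x) dx = 38.3413.
½[f(9) + f(23)] = ½[2.19722 + 3.13549] = 2.66636.
Integral + boundary = 41.0077.
Correction k=1: B_{2}/2! · (f^{(1)}(23) − f^{(1)}(9)) = 1/12 · (0.0434783 − 0.111111) = -0.00563607.

S_1 ≈ 41.0021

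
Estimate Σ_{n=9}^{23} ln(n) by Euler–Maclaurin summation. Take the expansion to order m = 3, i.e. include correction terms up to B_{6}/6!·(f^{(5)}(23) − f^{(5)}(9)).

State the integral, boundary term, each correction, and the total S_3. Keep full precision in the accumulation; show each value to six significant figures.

∫_9^23 ln(x) dx evaluates to 38.3413.
Boundary: ½(f(9) + f(23)) = ½(2.19722 + 3.13549) = 2.66636.
Integral + boundary = 41.0077.
k=1: B_{2}/(2)! × [f^{(1)}(23) − f^{(1)}(9)] = 1/12 × (0.0434783 − 0.111111) = -0.00563607.
After k=1: 41.0021.
k=2: B_{4}/(4)! × [f^{(3)}(23) − f^{(3)}(9)] = −1/720 × (0.000164379 − 0.00274348) = 3.58209e-06.
After k=2: 41.0021.
k=3: B_{6}/(6)! × [f^{(5)}(23) − f^{(5)}(9)] = 1/30240 × (3.72883e-06 − 0.000406442) = -1.33172e-08.

S_3 ≈ 41.0021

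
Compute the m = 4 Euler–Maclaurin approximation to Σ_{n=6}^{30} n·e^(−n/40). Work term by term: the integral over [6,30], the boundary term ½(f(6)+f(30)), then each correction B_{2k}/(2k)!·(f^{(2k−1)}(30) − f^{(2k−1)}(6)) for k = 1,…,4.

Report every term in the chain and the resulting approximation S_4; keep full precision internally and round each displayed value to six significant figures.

S_4 ≈ 270.693

Integral: ∫_6^30 x·e^(−x/40) dx = 261.076.
Boundary: ½(f(6) + f(30)) = ½(5.16425 + 14.1710) = 9.66762.
Running total after boundary: 270.744.
k=1: B_{2}/(2)! × [f^{(1)}(30) − f^{(1)}(6)] = 1/12 × (0.118092 − 0.731602) = -0.0511258.
Partial sum through k=1: 270.693.
k=2: B_{4}/(4)! × [f^{(3)}(30) − f^{(3)}(6)] = −1/720 × (0.000664265 − 0.00153314) = 1.20676e-06.
Partial sum through k=2: 270.693.
k=3: B_{6}/(6)! × [f^{(5)}(30) − f^{(5)}(6)] = 1/30240 × (7.84202e-07 − 1.63064e-06) = -2.79906e-11.
Partial sum through k=3: 270.693.
k=4: B_{8}/(8)! × [f^{(7)}(30) − f^{(7)}(6)] = −1/1209600 × (7.20774e-10 − 1.43942e-09) = 5.94116e-16.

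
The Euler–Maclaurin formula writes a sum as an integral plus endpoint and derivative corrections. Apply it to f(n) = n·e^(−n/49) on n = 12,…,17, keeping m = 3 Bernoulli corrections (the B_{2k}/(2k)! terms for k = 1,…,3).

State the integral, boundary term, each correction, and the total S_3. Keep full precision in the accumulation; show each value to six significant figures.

∫_12^17 x·e^(−x/49) dx evaluates to 53.7942.
½[f(12) + f(17)] = ½[9.39341 + 12.0164] = 10.7049.
Running total after boundary: 64.4991.
k=1: B_{2}/(2)! × [f^{(1)}(17) − f^{(1)}(12)] = 1/12 × (0.461615 − 0.591082) = -0.0107889.
Partial sum through k=1: 64.4883.
k=2: B_{4}/(4)! × [f^{(3)}(17) − f^{(3)}(12)] = −1/720 × (0.000781055 − 0.000898230) = 1.62744e-07.
Partial sum through k=2: 64.4883.
k=3: B_{6}/(6)! × [f^{(5)}(17) − f^{(5)}(12)] = 1/30240 × (5.70533e-07 − 6.45681e-07) = -2.48503e-12.

S_3 ≈ 64.4883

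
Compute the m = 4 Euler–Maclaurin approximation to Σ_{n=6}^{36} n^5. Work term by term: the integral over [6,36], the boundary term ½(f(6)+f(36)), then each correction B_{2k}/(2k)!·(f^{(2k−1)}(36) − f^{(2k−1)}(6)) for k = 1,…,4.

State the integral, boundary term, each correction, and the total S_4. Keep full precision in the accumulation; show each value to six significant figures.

∫_6^36 x^5 dx evaluates to 3.62789e+08.
Endpoint term: (f(6) + f(36))/2 = (7776.00 + 6.04662e+07)/2 = 3.02370e+07.
Integral + boundary = 3.93026e+08.
Order-1 term: 1/12 · (8.39808e+06 − 6480.00) = 699300.
After k=1: 3.93726e+08.
Order-2 term: −1/720 · (77760.0 − 2160.00) = -105.000.
After k=2: 3.93725e+08.
Order-3 term: 1/30240 · (120.000 − 120.000) = 0.00000.
After k=3: 3.93725e+08.
Order-4 term: −1/1209600 · (0.00000 − 0.00000) = 0.00000.

S_4 ≈ 3.93725e+08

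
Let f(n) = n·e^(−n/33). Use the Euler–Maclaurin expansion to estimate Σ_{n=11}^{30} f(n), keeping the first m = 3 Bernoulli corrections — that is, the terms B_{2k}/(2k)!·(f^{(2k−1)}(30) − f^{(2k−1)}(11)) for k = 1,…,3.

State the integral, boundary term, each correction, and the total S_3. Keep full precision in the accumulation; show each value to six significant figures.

S_3 ≈ 212.742

∫_11^30 x·e^(−x/33) dx evaluates to 202.794.
Boundary: ½(f(11) + f(30)) = ½(7.88184 + 12.0867) = 9.98428.
Running total after boundary: 212.779.
Order-1 term: 1/12 · (0.0366264 − 0.477688) = -0.0367551.
After k=1: 212.742.
Order-2 term: −1/720 · (0.000773560 − 0.00175459) = 1.36254e-06.
After k=2: 212.742.
Order-3 term: 1/30240 · (1.38980e-06 − 2.81959e-06) = -4.72816e-11.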